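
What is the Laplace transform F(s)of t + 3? s^(-2) + 3/s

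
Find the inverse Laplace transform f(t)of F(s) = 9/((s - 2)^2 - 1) 9 * exp(2 * t) * sinh(t)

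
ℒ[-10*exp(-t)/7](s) -10/(7*s + 7)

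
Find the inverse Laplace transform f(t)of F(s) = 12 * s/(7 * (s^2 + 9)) 12 * cos(3 * t)/7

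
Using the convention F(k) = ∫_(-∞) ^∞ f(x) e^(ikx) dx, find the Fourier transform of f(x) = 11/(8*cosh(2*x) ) 11*pi/(16*cosh(pi*k/4) ) 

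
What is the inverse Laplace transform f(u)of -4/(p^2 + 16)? -sin(4 * u)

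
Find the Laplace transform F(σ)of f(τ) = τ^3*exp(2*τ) 6/(σ - 2)^4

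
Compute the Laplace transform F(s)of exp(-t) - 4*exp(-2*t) 1/(s+1) - 4/(s+2)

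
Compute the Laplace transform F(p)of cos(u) p/(p^2 + 1)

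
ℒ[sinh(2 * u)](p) 2/(p^2 - 4)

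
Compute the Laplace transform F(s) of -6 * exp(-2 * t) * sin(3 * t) -18/((s + 2) ^2 + 9) 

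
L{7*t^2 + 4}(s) 14/s^3 + 4/s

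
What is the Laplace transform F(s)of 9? 9/s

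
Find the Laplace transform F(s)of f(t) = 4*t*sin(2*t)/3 16*s/(3*(s^2 + 4)^2)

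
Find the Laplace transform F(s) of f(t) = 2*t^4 48/s^5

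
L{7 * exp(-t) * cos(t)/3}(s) 7 * (s+1)/(3 * ((s+1)^2+1))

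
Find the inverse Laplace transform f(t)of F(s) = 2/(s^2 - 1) 2 * sinh(t)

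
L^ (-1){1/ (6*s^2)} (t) t/6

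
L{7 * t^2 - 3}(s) 14/s^3 - 3/s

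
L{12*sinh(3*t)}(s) 36/(s^2 - 9)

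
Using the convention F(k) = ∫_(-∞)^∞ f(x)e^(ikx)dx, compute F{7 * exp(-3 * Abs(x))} 42/(k^2 + 9)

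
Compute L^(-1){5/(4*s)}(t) 5/4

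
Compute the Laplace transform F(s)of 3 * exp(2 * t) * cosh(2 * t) 3 * (s - 2)/(s * (s - 4))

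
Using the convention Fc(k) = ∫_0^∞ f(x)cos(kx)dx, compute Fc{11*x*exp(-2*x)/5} 11*(4 - k^2)/(5*(k^2 + 4)^2)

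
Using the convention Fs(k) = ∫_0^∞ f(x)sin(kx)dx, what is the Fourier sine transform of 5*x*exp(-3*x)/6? 5*k/(k^2 + 9)^2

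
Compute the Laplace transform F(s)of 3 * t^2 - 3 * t 6/s^3 - 3/s^2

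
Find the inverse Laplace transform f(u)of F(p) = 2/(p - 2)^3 u^2*exp(2*u)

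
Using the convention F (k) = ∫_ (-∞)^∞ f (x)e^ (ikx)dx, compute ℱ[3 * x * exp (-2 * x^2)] 3 * sqrt (2) * I * sqrt (pi) * k * exp (-k^2/8)/8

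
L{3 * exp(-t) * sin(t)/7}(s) 3/(7 * ((s + 1)^2 + 1))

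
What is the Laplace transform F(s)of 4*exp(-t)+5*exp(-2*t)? 5/(s+2)+4/(s+1)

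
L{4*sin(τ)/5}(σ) 4/(5*(σ^2+1))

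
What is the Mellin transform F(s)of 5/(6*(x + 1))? 5*pi*csc(pi*s)/6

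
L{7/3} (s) 7/ (3*s)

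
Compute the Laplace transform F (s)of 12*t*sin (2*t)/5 48*s/ (5*(s^2 + 4)^2)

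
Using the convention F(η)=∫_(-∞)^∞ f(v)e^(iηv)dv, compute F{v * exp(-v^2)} I * sqrt(pi) * η * exp(-η^2/4)/2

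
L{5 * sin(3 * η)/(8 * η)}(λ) 5 * atan(3/λ)/8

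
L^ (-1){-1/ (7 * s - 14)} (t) -exp (2 * t)/7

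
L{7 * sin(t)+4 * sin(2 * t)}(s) 7/(s^2+1)+8/(s^2+4)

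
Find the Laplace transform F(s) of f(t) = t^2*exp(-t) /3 2/(3*(s + 1) ^3) 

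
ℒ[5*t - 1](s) 5/s^2 - 1/s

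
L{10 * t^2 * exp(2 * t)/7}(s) 20/(7 * (s - 2)^3)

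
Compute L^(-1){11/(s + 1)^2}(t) 11 * t * exp(-t)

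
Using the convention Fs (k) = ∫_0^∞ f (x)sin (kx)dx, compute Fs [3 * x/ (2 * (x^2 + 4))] 3 * pi * exp (-2 * k)/4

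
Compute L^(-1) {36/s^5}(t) 3*t^4/2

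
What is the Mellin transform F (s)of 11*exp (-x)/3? 11*gamma (s)/3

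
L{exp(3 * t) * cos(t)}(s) (s - 3)/((s - 3)^2 + 1)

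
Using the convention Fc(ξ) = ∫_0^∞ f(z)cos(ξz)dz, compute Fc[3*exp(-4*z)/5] 12/(5*(ξ^2 + 16))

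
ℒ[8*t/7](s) 8/(7*s^2)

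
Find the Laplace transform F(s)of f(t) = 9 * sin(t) 9/(s^2+1)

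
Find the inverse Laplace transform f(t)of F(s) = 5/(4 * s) 5/4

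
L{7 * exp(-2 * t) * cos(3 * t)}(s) 7 * (s + 2)/((s + 2)^2 + 9)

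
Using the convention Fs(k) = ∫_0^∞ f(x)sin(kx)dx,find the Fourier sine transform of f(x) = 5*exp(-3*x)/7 5*k/(7*(k^2 + 9))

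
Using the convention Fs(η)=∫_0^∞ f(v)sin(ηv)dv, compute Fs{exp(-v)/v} atan(η)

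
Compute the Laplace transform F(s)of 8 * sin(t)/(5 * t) 8 * atan(1/s)/5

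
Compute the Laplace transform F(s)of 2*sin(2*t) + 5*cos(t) 4/(s^2 + 4) + 5*s/(s^2 + 1)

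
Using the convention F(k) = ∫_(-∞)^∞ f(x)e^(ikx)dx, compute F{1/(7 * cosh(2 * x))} pi/(14 * cosh(pi * k/4))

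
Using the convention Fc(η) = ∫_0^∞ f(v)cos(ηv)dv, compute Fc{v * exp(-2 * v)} (4 - η^2)/(η^2 + 4)^2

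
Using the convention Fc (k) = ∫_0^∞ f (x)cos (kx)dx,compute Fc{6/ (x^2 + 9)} pi*exp (-3*k)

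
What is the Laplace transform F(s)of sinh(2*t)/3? 2/(3*(s^2 - 4))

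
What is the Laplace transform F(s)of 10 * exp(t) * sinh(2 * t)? 20/((s - 1)^2 - 4)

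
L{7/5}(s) 7/(5*s)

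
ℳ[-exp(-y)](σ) -gamma(σ)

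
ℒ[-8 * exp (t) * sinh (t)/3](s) -8/ (3 * s * (s - 2))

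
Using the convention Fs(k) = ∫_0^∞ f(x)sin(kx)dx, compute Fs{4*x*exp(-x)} 8*k/(k^2 + 1)^2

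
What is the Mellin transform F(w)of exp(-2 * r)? gamma(w)/2^w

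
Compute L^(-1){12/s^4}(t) 2*t^3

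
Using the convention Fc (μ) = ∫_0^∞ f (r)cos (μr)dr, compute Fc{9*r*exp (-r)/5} 9*(1 - μ^2)/ (5*(μ^2 + 1)^2)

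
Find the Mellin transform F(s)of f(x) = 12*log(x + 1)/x -12*pi*csc(pi*s)/(s - 1)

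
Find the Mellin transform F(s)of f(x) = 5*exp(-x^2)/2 5*gamma(s/2)/4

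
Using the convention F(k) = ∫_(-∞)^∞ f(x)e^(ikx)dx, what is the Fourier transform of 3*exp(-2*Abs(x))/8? 3/(2*(k^2 + 4))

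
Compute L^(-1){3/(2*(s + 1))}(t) 3*exp(-t)/2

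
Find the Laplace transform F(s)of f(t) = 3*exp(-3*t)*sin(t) 3/((s + 3)^2 + 1)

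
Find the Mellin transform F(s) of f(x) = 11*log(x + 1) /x -11*pi*csc(pi*s) /(s - 1) 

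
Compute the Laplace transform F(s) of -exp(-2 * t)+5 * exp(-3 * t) 5/(s+3) - 1/(s+2) 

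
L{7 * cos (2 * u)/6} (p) 7 * p/ (6 * (p^2+4))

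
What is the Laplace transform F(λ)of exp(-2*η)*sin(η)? 1/((λ+2)^2+1)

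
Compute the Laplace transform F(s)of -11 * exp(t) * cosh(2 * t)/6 11 * (1 - s)/(6 * ((s - 1)^2 - 4))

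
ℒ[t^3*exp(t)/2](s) 3/(s - 1)^4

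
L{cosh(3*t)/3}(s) s/(3*(s^2 - 9))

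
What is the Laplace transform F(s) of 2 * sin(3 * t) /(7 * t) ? 2 * atan(3/s) /7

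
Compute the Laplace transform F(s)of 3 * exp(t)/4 3/(4 * (s - 1))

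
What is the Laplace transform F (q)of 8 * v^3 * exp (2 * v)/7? 48/ (7 * (q - 2)^4)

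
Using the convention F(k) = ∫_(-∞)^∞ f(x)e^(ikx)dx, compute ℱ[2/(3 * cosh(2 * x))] pi/(3 * cosh(pi * k/4))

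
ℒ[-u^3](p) -6/p^4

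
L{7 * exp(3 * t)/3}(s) 7/(3 * (s - 3))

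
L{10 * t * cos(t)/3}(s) 10 * (s^2 - 1)/(3 * (s^2 + 1)^2)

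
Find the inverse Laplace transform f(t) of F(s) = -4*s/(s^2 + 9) -4*cos(3*t) 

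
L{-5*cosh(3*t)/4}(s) -5*s/(4*s^2-36)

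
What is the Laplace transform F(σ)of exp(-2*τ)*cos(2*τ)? (σ + 2)/((σ + 2)^2 + 4)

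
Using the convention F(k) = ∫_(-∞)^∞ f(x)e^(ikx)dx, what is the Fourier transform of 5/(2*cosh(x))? 5*pi/(2*cosh(pi*k/2))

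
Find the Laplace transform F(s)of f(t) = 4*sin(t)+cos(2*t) s/(s^2+4)+4/(s^2+1)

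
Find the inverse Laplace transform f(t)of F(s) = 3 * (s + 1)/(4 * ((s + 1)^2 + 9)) 3 * exp(-t) * cos(3 * t)/4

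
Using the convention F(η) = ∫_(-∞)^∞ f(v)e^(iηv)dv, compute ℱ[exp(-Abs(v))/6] 1/(3 * (η^2 + 1))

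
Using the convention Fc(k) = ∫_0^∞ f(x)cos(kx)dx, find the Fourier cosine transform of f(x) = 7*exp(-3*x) 21/(k^2 + 9)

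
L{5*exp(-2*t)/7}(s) 5/(7*(s + 2))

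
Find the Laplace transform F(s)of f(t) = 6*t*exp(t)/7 6/(7*(s - 1)^2)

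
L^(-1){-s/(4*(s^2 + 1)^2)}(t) -t*sin(t)/8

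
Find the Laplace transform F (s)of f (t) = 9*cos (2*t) 9*s/ (s^2 + 4)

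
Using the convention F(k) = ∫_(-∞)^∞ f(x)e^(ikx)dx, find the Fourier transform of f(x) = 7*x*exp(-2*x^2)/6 7*sqrt(2)*I*sqrt(pi)*k*exp(-k^2/8)/48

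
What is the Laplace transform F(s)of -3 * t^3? -18/s^4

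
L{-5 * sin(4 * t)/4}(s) -5/(s^2 + 16)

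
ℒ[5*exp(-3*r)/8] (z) 5/(8*(z+3))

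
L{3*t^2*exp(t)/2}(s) 3/(s - 1)^3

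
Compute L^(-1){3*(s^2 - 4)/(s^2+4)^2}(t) 3*t*cos(2*t)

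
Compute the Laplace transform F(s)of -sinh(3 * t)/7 -3/(7 * s^2 - 63)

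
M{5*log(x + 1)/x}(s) -5*pi*csc(pi*s)/(s - 1)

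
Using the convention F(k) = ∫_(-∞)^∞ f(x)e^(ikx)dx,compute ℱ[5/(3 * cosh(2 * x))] 5 * pi/(6 * cosh(pi * k/4))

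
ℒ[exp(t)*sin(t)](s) 1/((s - 1)^2 + 1)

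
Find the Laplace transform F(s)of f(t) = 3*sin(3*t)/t 3*atan(3/s)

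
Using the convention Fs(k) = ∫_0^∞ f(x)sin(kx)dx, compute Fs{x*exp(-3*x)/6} k/(k^2 + 9)^2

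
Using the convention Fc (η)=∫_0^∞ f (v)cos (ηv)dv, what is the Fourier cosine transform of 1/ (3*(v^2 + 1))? pi*exp (-η)/6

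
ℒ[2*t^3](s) 12/s^4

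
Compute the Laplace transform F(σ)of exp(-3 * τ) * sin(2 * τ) 2/((σ + 3)^2 + 4)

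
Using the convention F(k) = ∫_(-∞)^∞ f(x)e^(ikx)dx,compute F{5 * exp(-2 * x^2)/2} 5 * sqrt(2) * sqrt(pi) * exp(-k^2/8)/4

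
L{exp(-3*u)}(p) 1/(p + 3)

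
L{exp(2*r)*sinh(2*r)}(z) 2/(z*(z - 4))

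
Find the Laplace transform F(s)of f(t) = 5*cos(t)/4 5*s/(4*(s^2 + 1))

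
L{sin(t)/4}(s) 1/(4 * (s^2+1))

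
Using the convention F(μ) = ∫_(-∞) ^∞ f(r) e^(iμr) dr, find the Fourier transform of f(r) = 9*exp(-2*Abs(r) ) 36/(μ^2+4) 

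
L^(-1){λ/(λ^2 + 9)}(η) cos(3*η)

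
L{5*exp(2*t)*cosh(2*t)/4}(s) 5*(s - 2)/(4*s*(s - 4))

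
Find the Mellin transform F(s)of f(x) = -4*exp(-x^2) -2*gamma(s/2)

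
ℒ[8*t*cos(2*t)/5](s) 8*(s^2 - 4)/(5*(s^2 + 4)^2)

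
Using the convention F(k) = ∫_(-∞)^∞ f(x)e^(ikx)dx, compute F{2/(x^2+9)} 2*pi*exp(-3*Abs(k))/3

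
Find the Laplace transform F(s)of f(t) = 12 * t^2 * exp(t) 24/(s - 1)^3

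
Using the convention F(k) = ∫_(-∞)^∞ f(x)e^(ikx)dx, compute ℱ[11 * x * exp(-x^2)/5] 11 * I * sqrt(pi) * k * exp(-k^2/4)/10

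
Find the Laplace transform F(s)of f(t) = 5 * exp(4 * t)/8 5/(8 * (s - 4))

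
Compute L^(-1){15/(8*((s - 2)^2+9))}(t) 5*exp(2*t)*sin(3*t)/8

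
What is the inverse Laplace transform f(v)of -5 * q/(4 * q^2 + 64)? -5 * cos(4 * v)/4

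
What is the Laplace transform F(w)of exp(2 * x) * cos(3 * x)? (w - 2)/((w - 2)^2 + 9)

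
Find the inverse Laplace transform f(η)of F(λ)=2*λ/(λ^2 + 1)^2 η*sin(η)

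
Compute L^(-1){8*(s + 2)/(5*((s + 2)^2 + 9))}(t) 8*exp(-2*t)*cos(3*t)/5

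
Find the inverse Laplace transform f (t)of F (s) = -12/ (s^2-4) -6*sinh (2*t)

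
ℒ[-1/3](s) -1/(3 * s)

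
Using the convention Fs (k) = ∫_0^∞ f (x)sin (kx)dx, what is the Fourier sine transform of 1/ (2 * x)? pi/4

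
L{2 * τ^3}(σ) 12/σ^4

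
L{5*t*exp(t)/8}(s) 5/(8*(s - 1)^2)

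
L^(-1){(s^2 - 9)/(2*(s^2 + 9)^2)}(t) t*cos(3*t)/2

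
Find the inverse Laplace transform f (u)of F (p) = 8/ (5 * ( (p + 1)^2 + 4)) 4 * exp (-u) * sin (2 * u)/5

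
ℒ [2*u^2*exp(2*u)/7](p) 4/(7*(p - 2)^3)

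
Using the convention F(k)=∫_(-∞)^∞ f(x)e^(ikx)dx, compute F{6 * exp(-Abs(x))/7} 12/(7 * (k^2 + 1))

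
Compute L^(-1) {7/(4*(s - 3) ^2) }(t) 7*t*exp(3*t) /4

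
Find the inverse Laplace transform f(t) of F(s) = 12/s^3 6*t^2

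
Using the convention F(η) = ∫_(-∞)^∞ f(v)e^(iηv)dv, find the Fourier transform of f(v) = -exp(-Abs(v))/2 -1/(η^2 + 1)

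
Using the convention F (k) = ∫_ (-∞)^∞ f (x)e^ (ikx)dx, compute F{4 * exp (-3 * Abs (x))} 24/ (k^2 + 9)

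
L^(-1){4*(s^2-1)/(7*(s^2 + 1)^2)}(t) 4*t*cos(t)/7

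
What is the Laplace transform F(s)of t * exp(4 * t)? (s - 4)^(-2)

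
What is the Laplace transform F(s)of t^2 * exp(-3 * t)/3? 2/(3 * (s + 3)^3)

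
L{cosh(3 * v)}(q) q/(q^2-9)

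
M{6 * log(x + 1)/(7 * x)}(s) -6 * pi * csc(pi * s)/(7 * s - 7)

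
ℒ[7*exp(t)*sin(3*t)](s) 21/((s - 1)^2 + 9)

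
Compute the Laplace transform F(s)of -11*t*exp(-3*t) -11/(s+3)^2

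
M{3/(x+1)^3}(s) 3*pi*(s - 2)*(s - 1)/(2*sin(pi*s))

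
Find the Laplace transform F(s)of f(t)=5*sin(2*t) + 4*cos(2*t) 10/(s^2 + 4) + 4*s/(s^2 + 4)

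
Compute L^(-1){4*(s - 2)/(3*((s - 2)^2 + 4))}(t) 4*exp(2*t)*cos(2*t)/3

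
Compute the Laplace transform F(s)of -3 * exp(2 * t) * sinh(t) -3/((s - 2)^2 - 1)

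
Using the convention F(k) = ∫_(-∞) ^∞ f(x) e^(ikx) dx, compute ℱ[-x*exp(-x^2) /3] -I*sqrt(pi)*k*exp(-k^2/4) /6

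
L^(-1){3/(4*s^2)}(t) 3*t/4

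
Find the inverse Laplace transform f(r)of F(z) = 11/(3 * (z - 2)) 11 * exp(2 * r)/3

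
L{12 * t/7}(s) 12/(7 * s^2)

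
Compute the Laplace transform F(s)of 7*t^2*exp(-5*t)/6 7/(3*(s + 5)^3)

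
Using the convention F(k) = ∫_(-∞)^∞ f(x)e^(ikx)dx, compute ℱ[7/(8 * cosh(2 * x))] 7 * pi/(16 * cosh(pi * k/4))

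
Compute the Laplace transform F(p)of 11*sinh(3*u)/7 33/(7*(p^2 - 9))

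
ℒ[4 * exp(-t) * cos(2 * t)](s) 4 * (s + 1)/((s + 1)^2 + 4)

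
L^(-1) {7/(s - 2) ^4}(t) 7*t^3*exp(2*t) /6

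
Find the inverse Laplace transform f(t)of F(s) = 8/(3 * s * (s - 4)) 4 * exp(2 * t) * sinh(2 * t)/3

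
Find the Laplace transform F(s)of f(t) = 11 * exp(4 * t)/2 11/(2 * (s - 4))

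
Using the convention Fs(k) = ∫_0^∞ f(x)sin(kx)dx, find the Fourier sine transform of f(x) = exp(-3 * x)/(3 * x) atan(k/3)/3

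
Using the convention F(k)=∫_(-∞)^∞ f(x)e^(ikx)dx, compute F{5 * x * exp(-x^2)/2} 5 * I * sqrt(pi) * k * exp(-k^2/4)/4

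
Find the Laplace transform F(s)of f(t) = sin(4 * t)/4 1/(s^2 + 16)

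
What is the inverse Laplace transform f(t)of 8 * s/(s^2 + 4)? 8 * cos(2 * t)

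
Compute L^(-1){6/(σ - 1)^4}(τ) τ^3*exp(τ)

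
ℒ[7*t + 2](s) 7/s^2 + 2/s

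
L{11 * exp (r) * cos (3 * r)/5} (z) 11 * (z - 1)/ (5 * ( (z - 1)^2+9))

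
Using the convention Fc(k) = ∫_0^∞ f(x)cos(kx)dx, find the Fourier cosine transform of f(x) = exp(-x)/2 1/(2*(k^2 + 1))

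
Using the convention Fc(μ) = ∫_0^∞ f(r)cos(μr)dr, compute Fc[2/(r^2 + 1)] pi * exp(-μ)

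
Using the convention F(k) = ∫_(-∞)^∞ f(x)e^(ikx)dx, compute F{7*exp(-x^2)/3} 7*sqrt(pi)*exp(-k^2/4)/3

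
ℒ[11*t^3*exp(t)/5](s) 66/(5*(s - 1)^4)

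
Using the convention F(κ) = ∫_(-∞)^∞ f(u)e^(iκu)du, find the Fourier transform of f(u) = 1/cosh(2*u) pi/(2*cosh(pi*κ/4))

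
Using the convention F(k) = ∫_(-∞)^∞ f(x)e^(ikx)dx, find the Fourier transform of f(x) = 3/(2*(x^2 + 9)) pi*exp(-3*Abs(k))/2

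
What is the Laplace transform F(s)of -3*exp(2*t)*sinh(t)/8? -3/(8*(s - 2)^2 - 8)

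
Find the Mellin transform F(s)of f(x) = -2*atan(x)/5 pi*sec(pi*s/2)/(5*s)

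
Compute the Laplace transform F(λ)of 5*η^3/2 15/λ^4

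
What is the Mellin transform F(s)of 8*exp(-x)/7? 8*gamma(s)/7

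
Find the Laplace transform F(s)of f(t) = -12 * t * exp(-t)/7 -12/(7 * (s+1)^2)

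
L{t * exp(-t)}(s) (s + 1)^(-2)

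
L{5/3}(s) 5/(3*s)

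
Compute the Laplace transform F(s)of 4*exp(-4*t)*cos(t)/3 4*(s+4)/(3*((s+4)^2+1))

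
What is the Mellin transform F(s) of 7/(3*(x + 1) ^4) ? 7*gamma(s)*gamma(4 - s) /18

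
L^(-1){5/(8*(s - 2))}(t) 5*exp(2*t)/8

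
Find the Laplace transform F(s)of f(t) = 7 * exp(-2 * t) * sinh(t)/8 7/(8 * ((s+2)^2 - 1))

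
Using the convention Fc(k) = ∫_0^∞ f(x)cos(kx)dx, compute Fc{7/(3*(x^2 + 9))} 7*pi*exp(-3*k)/18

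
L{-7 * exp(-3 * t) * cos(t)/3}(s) 7 * (-s - 3)/(3 * ((s + 3)^2 + 1))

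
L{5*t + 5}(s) 5/s + 5/s^2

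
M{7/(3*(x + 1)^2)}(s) -7*pi*(s - 1)/(3*sin(pi*s))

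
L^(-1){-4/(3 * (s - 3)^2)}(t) -4 * t * exp(3 * t)/3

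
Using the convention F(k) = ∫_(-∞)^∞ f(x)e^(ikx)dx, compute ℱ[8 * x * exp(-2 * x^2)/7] sqrt(2) * I * sqrt(pi) * k * exp(-k^2/8)/7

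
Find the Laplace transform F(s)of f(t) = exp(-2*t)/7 1/(7*(s + 2))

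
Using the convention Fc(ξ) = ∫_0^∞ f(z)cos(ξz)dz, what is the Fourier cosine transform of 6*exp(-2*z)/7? 12/(7*(ξ^2 + 4))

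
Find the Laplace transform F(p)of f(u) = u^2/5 2/(5*p^3)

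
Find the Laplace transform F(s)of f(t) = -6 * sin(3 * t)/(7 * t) -6 * atan(3/s)/7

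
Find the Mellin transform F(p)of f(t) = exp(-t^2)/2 gamma(p/2)/4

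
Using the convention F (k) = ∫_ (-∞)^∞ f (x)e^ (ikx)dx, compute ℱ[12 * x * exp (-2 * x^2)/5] 3 * sqrt (2) * I * sqrt (pi) * k * exp (-k^2/8)/10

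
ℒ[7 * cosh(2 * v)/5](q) 7 * q/(5 * (q^2 - 4))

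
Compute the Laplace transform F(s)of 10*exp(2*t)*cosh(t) 10*(s - 2)/((s - 2)^2 - 1)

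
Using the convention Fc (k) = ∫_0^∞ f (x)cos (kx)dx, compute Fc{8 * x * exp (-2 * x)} 8 * (4 - k^2)/ (k^2 + 4)^2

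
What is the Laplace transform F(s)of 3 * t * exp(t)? 3/(s - 1)^2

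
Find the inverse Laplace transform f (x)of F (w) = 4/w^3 2*x^2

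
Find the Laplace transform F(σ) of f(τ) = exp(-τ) 1/(σ + 1) 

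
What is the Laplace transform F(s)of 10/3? 10/(3*s)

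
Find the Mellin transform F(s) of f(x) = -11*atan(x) 11*pi*sec(pi*s/2) /(2*s) 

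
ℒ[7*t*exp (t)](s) 7/ (s - 1)^2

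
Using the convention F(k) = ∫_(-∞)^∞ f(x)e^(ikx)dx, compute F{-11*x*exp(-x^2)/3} -11*I*sqrt(pi)*k*exp(-k^2/4)/6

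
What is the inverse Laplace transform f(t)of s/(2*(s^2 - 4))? cosh(2*t)/2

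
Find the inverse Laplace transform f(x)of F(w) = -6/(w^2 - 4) -3*sinh(2*x)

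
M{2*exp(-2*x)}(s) 2^(1 - s)*gamma(s)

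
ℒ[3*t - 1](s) 3/s^2 - 1/s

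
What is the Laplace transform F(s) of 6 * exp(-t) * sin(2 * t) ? 12/((s + 1) ^2 + 4) 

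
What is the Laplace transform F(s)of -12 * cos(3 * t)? -12 * s/(s^2+9)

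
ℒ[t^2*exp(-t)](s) 2/(s + 1)^3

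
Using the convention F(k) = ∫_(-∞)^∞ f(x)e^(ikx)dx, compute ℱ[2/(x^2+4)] pi * exp(-2 * Abs(k))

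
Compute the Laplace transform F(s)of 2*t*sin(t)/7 4*s/(7*(s^2 + 1)^2)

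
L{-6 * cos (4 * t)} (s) -6 * s/ (s^2 + 16)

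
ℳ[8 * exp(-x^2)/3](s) 4 * gamma(s/2)/3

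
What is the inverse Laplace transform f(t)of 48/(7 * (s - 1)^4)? 8 * t^3 * exp(t)/7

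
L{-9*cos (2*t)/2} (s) -9*s/ (2*s^2+8)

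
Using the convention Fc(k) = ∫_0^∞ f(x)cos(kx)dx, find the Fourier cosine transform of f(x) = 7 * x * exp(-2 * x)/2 7 * (4 - k^2)/(2 * (k^2 + 4)^2)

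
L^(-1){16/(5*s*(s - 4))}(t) 8*exp(2*t)*sinh(2*t)/5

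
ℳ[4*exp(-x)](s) 4*gamma(s)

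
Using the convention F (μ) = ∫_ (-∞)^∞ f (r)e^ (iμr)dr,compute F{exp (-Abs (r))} 2/ (μ^2 + 1)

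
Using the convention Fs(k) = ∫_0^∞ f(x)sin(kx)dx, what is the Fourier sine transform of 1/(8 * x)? pi/16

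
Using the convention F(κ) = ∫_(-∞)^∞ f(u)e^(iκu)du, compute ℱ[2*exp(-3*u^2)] 2*sqrt(3)*sqrt(pi)*exp(-κ^2/12)/3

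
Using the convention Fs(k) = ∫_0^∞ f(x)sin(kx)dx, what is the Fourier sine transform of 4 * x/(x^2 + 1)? 2 * pi * exp(-k)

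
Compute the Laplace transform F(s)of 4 4/s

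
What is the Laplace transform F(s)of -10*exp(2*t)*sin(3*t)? -30/((s - 2)^2 + 9)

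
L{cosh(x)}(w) w/(w^2 - 1)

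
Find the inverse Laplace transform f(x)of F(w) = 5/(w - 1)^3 5 * x^2 * exp(x)/2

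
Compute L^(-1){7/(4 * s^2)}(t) 7 * t/4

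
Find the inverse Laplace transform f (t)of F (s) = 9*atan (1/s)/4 9*sin (t)/ (4*t)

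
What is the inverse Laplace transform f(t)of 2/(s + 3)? 2*exp(-3*t)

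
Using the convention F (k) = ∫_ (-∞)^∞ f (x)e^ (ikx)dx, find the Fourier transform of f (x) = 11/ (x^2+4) 11*pi*exp (-2*Abs (k))/2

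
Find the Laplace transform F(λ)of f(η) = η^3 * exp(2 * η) 6/(λ - 2)^4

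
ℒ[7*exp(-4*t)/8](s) 7/(8*(s+4))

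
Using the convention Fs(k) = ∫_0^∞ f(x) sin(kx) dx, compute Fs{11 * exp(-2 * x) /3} 11 * k/(3 * (k^2 + 4) ) 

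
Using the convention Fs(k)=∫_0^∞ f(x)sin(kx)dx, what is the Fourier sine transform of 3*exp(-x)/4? 3*k/(4*(k^2 + 1))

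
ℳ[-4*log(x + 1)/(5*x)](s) 4*pi*csc(pi*s)/(5*(s - 1))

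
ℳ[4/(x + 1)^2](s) -4*pi*(s - 1)/sin(pi*s)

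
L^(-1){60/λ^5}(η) 5*η^4/2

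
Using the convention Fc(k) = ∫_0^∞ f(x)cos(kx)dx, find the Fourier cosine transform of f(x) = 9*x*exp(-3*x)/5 9*(9 - k^2)/(5*(k^2+9)^2)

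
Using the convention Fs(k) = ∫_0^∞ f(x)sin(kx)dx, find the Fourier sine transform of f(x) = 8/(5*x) 4*pi/5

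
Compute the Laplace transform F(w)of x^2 2/w^3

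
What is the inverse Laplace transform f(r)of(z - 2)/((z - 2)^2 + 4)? exp(2*r)*cos(2*r)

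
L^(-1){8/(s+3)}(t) 8 * exp(-3 * t)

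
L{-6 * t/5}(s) -6/(5 * s^2) 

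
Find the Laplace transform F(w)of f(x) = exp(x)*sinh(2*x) 2/((w - 1)^2 - 4)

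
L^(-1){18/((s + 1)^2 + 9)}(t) 6*exp(-t)*sin(3*t)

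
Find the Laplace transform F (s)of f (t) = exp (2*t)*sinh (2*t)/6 1/ (3*s*(s - 4))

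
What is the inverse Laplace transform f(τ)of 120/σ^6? τ^5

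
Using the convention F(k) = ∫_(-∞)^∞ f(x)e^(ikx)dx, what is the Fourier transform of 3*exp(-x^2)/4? 3*sqrt(pi)*exp(-k^2/4)/4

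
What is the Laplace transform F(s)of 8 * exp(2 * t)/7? 8/(7 * (s - 2))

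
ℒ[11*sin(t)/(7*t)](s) 11*atan(1/s)/7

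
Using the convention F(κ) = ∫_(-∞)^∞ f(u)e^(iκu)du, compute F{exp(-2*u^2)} sqrt(2)*sqrt(pi)*exp(-κ^2/8)/2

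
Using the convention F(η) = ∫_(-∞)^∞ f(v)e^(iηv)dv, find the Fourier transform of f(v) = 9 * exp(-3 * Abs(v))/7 54/(7 * (η^2 + 9))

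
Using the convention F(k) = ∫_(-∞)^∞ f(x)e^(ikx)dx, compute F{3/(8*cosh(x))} 3*pi/(8*cosh(pi*k/2))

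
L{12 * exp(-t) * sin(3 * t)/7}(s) 36/(7 * ((s + 1)^2 + 9))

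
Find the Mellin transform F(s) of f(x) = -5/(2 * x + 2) -5 * pi * csc(pi * s) /2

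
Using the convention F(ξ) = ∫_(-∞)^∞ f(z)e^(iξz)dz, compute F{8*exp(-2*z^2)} 4*sqrt(2)*sqrt(pi)*exp(-ξ^2/8)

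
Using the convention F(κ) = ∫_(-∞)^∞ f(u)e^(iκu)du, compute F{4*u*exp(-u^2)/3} 2*I*sqrt(pi)*κ*exp(-κ^2/4)/3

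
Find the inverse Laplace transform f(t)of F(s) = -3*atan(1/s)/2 -3*sin(t)/(2*t)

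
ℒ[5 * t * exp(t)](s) 5/(s - 1)^2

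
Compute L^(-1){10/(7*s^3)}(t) 5*t^2/7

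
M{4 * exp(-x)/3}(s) 4 * gamma(s)/3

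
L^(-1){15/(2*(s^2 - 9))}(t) 5*sinh(3*t)/2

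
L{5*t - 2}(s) 5/s^2 - 2/s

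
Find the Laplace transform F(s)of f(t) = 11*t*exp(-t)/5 11/(5*(s + 1)^2)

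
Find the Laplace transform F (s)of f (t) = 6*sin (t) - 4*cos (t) 6/ (s^2+1) - 4*s/ (s^2+1)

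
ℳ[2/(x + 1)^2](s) -2*pi*(s - 1)/sin(pi*s)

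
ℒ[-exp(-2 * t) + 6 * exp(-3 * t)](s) 6/(s + 3)-1/(s + 2)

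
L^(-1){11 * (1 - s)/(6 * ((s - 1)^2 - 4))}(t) -11 * exp(t) * cosh(2 * t)/6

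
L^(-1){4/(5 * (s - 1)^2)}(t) 4 * t * exp(t)/5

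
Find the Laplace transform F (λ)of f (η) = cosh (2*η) λ/ (λ^2 - 4)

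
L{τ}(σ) σ^(-2)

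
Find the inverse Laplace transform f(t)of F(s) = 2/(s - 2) 2*exp(2*t)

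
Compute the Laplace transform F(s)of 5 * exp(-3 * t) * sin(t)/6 5/(6 * ((s + 3)^2 + 1))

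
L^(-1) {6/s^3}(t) 3*t^2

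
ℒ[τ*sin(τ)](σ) 2*σ/(σ^2+1)^2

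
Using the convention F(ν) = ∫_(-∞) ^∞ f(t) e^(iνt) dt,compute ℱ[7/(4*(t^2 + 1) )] 7*pi*exp(-Abs(ν) ) /4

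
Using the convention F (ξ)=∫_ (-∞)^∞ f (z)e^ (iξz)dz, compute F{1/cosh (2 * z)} pi/ (2 * cosh (pi * ξ/4))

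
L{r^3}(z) 6/z^4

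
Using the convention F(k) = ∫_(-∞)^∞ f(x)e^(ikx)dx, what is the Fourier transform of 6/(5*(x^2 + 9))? 2*pi*exp(-3*Abs(k))/5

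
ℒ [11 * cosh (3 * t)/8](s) 11 * s/ (8 * (s^2-9))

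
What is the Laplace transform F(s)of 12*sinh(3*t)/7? 36/(7*(s^2-9))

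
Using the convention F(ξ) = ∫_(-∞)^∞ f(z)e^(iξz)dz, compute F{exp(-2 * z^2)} sqrt(2) * sqrt(pi) * exp(-ξ^2/8)/2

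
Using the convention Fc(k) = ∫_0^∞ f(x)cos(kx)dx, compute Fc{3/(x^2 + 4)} 3*pi*exp(-2*k)/4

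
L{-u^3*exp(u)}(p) -6/(p - 1)^4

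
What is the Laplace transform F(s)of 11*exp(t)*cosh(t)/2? 11*(s - 1)/(2*s*(s - 2))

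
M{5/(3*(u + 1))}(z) 5*pi*csc(pi*z)/3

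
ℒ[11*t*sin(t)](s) 22*s/(s^2 + 1)^2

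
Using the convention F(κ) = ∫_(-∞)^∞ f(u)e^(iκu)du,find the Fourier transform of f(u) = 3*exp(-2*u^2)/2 3*sqrt(2)*sqrt(pi)*exp(-κ^2/8)/4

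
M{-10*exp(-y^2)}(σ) -5*gamma(σ/2)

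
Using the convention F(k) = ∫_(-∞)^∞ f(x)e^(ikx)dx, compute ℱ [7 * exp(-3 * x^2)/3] 7 * sqrt(3) * sqrt(pi) * exp(-k^2/12)/9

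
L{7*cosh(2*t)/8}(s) 7*s/(8*(s^2-4))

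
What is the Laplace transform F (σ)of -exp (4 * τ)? -1/ (σ - 4)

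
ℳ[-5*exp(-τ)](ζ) -5*gamma(ζ)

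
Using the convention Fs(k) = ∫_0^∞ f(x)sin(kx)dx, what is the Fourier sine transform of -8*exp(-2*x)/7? -8*k/(7*k^2 + 28)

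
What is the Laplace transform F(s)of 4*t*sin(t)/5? 8*s/(5*(s^2 + 1)^2)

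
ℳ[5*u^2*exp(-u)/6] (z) 5*gamma(z+2)/6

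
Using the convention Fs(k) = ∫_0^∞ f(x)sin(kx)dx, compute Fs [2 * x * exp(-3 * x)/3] 4 * k/(k^2 + 9)^2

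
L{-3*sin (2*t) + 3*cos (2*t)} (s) 3*s/ (s^2 + 4) - 6/ (s^2 + 4)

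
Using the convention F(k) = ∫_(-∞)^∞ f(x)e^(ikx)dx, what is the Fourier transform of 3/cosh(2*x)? 3*pi/(2*cosh(pi*k/4))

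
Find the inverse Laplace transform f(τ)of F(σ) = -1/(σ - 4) -exp(4*τ)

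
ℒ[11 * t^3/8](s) 33/(4 * s^4)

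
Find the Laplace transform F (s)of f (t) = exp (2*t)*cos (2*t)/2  (s - 2)/ (2*( (s - 2)^2 + 4))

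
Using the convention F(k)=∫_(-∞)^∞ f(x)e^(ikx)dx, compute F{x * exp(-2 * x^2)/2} sqrt(2) * I * sqrt(pi) * k * exp(-k^2/8)/16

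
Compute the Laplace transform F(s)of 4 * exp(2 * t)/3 4/(3 * (s - 2))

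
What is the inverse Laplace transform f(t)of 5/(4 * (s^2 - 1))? 5 * sinh(t)/4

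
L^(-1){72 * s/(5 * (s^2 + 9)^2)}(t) 12 * t * sin(3 * t)/5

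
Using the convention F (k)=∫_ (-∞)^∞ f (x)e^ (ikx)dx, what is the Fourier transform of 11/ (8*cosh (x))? 11*pi/ (8*cosh (pi*k/2))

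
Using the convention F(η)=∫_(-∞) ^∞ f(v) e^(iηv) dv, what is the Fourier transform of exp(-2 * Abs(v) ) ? 4/(η^2 + 4) 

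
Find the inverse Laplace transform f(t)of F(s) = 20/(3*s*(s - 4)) 10*exp(2*t)*sinh(2*t)/3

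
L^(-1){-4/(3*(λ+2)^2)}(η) -4*η*exp(-2*η)/3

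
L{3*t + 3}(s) 3/s^2 + 3/s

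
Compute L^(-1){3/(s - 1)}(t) 3 * exp(t)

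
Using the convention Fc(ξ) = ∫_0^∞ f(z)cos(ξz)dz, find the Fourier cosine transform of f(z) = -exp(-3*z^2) -sqrt(3)*sqrt(pi)*exp(-ξ^2/12)/6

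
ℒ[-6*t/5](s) -6/(5*s^2)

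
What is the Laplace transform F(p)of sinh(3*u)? 3/(p^2 - 9)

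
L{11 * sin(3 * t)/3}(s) 11/(s^2+9)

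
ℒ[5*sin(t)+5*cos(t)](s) 5*s/(s^2+1)+5/(s^2+1)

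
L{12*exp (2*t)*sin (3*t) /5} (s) 36/ (5*( (s - 2) ^2 + 9) ) 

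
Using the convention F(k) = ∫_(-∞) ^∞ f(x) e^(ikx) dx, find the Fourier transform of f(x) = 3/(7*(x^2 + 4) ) 3*pi*exp(-2*Abs(k) ) /14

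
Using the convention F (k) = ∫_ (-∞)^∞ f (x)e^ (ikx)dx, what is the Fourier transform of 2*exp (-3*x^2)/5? 2*sqrt (3)*sqrt (pi)*exp (-k^2/12)/15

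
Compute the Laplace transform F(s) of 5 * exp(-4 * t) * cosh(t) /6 5 * (s + 4) /(6 * ((s + 4) ^2 - 1) ) 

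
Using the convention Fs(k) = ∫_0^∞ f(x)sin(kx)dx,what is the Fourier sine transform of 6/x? 3 * pi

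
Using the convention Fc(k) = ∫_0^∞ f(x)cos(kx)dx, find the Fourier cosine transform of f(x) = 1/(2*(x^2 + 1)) pi*exp(-k)/4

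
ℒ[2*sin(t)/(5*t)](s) 2*atan(1/s)/5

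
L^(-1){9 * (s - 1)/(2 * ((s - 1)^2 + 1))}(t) 9 * exp(t) * cos(t)/2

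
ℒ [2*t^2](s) 4/s^3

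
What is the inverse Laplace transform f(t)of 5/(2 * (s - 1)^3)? 5 * t^2 * exp(t)/4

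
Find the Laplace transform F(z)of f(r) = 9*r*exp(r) 9/(z - 1)^2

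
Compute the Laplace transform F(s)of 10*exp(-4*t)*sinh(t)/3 10/(3*((s + 4)^2-1))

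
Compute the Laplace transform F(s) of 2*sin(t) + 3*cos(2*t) 3*s/(s^2 + 4) + 2/(s^2 + 1) 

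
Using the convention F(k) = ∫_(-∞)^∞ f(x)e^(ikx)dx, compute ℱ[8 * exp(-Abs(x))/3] 16/(3 * (k^2 + 1))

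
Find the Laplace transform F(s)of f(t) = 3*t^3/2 9/s^4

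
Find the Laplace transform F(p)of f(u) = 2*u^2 4/p^3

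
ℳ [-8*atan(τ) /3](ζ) 4*pi*sec(pi*ζ/2) /(3*ζ) 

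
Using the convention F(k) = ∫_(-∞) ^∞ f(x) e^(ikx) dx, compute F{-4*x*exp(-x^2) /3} -2*I*sqrt(pi)*k*exp(-k^2/4) /3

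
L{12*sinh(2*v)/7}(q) 24/(7*(q^2 - 4))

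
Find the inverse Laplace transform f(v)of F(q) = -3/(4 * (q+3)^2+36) -exp(-3 * v) * sin(3 * v)/4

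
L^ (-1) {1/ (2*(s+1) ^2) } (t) t*exp (-t) /2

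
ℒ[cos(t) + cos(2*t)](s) s/(s^2 + 4) + s/(s^2 + 1) 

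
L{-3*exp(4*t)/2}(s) -3/(2*s - 8)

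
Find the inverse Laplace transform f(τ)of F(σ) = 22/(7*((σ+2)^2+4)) 11*exp(-2*τ)*sin(2*τ)/7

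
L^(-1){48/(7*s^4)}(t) 8*t^3/7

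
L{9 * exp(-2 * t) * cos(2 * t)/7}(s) 9 * (s + 2)/(7 * ((s + 2)^2 + 4))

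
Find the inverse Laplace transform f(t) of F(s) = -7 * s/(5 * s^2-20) -7 * cosh(2 * t) /5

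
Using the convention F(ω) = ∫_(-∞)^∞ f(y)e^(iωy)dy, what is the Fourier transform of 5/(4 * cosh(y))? 5 * pi/(4 * cosh(pi * ω/2))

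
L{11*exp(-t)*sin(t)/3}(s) 11/(3*((s + 1)^2 + 1))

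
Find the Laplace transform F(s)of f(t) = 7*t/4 7/(4*s^2)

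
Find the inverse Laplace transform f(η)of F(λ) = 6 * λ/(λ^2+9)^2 η * sin(3 * η)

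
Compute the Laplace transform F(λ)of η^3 6/λ^4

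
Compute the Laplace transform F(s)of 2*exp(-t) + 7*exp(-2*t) 7/(s + 2) + 2/(s + 1)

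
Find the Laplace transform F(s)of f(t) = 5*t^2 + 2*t 10/s^3 + 2/s^2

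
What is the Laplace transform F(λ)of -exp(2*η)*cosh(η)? (2 - λ)/((λ - 2)^2 - 1)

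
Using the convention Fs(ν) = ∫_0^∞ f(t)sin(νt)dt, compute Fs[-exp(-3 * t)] -ν/(ν^2+9)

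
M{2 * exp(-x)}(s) 2 * gamma(s)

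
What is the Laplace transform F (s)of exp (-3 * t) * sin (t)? 1/ ( (s+3)^2+1)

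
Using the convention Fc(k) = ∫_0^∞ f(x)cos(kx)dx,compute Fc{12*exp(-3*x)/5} 36/(5*(k^2 + 9))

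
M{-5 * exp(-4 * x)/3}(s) -5 * gamma(s)/(3 * 4^s)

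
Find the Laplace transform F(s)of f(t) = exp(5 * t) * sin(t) 1/((s - 5)^2 + 1)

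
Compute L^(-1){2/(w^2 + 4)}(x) sin(2 * x)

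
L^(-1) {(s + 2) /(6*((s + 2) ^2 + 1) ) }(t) exp(-2*t)*cos(t) /6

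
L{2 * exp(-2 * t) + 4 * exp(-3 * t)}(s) 2/(s + 2) + 4/(s + 3)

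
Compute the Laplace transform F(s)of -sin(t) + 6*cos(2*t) 6*s/(s^2 + 4) - 1/(s^2 + 1)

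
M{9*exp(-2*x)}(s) 9*gamma(s)/2^s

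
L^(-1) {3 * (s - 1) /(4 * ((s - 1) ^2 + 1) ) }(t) 3 * exp(t) * cos(t) /4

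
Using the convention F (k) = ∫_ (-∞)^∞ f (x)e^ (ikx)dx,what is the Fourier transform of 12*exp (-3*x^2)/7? 4*sqrt (3)*sqrt (pi)*exp (-k^2/12)/7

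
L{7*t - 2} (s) 7/s^2 - 2/s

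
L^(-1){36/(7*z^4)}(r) 6*r^3/7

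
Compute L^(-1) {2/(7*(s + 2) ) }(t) 2*exp(-2*t) /7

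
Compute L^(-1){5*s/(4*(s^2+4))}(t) 5*cos(2*t)/4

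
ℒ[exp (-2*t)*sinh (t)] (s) 1/ ( (s + 2)^2 - 1)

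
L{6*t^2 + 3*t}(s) 12/s^3 + 3/s^2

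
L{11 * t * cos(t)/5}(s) 11 * (s^2 - 1)/(5 * (s^2 + 1)^2)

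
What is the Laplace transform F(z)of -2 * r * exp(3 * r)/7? -2/(7 * (z - 3)^2)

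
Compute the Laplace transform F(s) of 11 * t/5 11/(5 * s^2) 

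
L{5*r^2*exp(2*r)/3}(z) 10/(3*(z - 2)^3)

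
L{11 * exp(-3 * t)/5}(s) 11/(5 * (s + 3))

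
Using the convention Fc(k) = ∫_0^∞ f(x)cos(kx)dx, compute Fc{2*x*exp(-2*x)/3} 2*(4 - k^2)/(3*(k^2 + 4)^2)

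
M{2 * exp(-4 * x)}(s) 2^(1 - 2 * s) * gamma(s)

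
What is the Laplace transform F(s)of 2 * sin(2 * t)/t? 2 * atan(2/s)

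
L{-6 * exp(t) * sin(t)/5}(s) -6/(5 * (s - 1)^2 + 5)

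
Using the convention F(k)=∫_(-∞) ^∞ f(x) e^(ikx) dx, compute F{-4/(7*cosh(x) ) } -4*pi/(7*cosh(pi*k/2) ) 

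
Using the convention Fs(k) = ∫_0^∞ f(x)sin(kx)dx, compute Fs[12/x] 6 * pi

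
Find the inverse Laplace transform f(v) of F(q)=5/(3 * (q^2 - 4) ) 5 * sinh(2 * v) /6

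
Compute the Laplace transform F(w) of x w^(-2) 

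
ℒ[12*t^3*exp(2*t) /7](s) 72/(7*(s - 2) ^4) 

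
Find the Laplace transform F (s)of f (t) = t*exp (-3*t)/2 1/ (2*(s + 3)^2)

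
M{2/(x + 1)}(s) 2*pi*csc(pi*s)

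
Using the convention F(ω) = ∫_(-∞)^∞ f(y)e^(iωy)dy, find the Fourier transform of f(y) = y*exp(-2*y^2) sqrt(2)*I*sqrt(pi)*ω*exp(-ω^2/8)/8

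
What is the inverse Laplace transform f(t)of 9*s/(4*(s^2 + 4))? 9*cos(2*t)/4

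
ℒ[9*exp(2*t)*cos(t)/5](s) 9*(s - 2)/(5*((s - 2)^2 + 1))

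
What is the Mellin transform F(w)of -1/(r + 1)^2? pi*(w - 1)/sin(pi*w)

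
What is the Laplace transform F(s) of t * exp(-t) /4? 1/(4 * (s + 1) ^2) 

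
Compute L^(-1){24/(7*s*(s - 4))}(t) 12*exp(2*t)*sinh(2*t)/7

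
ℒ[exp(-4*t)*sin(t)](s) 1/((s + 4)^2 + 1)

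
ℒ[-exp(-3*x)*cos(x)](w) (-w - 3) /((w + 3) ^2 + 1) 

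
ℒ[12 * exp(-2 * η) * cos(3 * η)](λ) 12 * (λ + 2)/((λ + 2)^2 + 9)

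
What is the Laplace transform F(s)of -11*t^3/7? -66/(7*s^4)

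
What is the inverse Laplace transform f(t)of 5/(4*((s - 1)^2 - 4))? 5*exp(t)*sinh(2*t)/8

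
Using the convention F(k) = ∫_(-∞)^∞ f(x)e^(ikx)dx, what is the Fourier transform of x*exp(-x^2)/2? I*sqrt(pi)*k*exp(-k^2/4)/4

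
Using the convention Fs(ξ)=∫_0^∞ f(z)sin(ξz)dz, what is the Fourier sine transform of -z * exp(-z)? -2 * ξ/(ξ^2 + 1)^2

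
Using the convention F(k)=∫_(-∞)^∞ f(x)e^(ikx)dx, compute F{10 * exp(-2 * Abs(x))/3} 40/(3 * (k^2 + 4))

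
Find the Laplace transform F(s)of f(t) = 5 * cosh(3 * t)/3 5 * s/(3 * (s^2 - 9))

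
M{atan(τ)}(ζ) -pi*sec(pi*ζ/2)/(2*ζ)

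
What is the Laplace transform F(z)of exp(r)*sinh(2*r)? 2/((z - 1)^2 - 4)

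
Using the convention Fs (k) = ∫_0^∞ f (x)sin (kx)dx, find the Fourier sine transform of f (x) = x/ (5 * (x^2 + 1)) pi * exp (-k)/10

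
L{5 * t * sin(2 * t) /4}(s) 5 * s/(s^2 + 4) ^2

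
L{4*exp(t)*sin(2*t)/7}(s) 8/(7*((s - 1)^2+4))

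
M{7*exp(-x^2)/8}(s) 7*gamma(s/2)/16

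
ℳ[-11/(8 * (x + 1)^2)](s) 11 * pi * (s - 1)/(8 * sin(pi * s))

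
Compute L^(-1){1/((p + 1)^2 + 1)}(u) exp(-u) * sin(u)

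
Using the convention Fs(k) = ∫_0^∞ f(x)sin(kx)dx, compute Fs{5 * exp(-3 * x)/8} 5 * k/(8 * (k^2 + 9))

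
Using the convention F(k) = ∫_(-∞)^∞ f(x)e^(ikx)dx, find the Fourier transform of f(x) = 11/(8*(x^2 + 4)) 11*pi*exp(-2*Abs(k))/16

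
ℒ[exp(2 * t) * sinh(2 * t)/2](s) 1/(s * (s - 4))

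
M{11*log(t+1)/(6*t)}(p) -11*pi*csc(pi*p)/(6*p - 6)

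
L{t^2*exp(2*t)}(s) 2/(s - 2)^3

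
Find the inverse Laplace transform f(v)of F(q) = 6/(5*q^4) v^3/5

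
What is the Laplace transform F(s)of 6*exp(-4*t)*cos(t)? 6*(s + 4)/((s + 4)^2 + 1)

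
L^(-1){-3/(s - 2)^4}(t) -t^3*exp(2*t)/2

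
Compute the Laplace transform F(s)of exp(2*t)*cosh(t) (s - 2)/((s - 2)^2 - 1)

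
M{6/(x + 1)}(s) 6*pi*csc(pi*s)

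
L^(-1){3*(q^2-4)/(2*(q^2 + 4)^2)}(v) 3*v*cos(2*v)/2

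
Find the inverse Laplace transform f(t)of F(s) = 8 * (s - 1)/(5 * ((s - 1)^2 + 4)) 8 * exp(t) * cos(2 * t)/5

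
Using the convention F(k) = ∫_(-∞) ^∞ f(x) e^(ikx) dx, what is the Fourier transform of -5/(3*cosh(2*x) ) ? -5*pi/(6*cosh(pi*k/4) ) 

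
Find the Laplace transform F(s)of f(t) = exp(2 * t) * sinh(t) 1/((s - 2)^2 - 1)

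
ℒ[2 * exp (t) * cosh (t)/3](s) 2 * (s - 1)/ (3 * s * (s - 2))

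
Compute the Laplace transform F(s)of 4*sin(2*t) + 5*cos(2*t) 5*s/(s^2 + 4) + 8/(s^2 + 4)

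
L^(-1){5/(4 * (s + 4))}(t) 5 * exp(-4 * t)/4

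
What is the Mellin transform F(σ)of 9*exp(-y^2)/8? 9*gamma(σ/2)/16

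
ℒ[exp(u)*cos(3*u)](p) (p - 1)/((p - 1)^2+9)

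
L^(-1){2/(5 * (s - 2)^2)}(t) 2 * t * exp(2 * t)/5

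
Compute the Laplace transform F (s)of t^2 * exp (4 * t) 2/ (s - 4)^3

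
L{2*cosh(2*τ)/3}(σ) 2*σ/(3*(σ^2-4))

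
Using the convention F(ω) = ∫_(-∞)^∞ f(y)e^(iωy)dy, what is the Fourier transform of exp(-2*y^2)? sqrt(2)*sqrt(pi)*exp(-ω^2/8)/2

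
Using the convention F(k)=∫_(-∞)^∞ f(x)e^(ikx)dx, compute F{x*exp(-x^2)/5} I*sqrt(pi)*k*exp(-k^2/4)/10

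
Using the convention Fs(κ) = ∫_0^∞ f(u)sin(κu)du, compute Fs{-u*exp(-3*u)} -6*κ/(κ^2+9)^2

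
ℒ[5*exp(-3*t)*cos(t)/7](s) 5*(s + 3)/(7*((s + 3)^2 + 1))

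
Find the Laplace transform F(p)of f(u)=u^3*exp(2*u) 6/(p - 2)^4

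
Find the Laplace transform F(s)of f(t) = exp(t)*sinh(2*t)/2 1/((s - 1)^2 - 4)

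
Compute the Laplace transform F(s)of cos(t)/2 s/(2 * (s^2 + 1))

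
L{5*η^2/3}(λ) 10/(3*λ^3)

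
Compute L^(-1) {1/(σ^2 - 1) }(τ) sinh(τ) 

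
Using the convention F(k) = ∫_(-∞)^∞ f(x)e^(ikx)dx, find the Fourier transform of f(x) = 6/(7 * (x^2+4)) 3 * pi * exp(-2 * Abs(k))/7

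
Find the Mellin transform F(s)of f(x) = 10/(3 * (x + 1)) 10 * pi * csc(pi * s)/3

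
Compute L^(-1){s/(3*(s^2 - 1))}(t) cosh(t)/3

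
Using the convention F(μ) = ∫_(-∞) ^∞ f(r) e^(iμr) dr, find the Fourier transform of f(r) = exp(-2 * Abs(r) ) 4/(μ^2 + 4) 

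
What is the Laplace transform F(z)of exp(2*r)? 1/(z - 2)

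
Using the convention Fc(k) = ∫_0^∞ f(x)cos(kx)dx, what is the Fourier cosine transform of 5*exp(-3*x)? 15/(k^2 + 9)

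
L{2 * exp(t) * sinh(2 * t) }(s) 4/((s - 1) ^2 - 4) 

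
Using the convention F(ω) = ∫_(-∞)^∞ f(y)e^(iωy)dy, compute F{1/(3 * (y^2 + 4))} pi * exp(-2 * Abs(ω))/6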